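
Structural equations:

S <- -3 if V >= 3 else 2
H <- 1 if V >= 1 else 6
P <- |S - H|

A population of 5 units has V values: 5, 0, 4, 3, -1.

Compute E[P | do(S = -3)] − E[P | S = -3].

2

do(S=-3) breaks S's dependence on V. With S=-3 fixed, P across the units is 4, 9, 4, 4, 9, mean 6.
Conditioning on S=-3 selects the 3 unit(s) with V ∈ {5, 4, 3}. Their P values: 4, 4, 4. Mean = 4.
Difference = 6 − 4 = 2.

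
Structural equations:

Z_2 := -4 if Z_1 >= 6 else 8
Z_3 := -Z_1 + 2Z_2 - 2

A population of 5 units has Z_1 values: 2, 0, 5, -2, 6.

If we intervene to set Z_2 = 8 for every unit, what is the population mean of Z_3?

Under do(Z_2=8), Z_2's equation is replaced by Z_2=8 for every unit. Per-unit Z_3: 12, 14, 9, 16, 8. Mean = 11.8.

11.8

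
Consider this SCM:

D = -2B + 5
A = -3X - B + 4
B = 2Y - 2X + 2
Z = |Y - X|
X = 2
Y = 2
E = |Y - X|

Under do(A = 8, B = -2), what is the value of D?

9

Under do(A = 8, B = -2), each intervened variable's structural equation is replaced by its fixed value.
D = -2B + 5  [with B=-2]  = 9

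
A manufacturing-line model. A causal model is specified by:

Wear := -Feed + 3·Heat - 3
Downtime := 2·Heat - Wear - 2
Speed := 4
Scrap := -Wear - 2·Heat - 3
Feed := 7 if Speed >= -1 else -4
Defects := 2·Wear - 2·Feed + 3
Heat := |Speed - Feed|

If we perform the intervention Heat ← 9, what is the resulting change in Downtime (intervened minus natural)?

-6

The intervention breaks the incoming arrows to Heat: Heat := |Speed - Feed| no longer applies, and Heat = 9.
Feed = 7 if Speed >= -1 else -4  [with Speed=4]  = 7
Wear = -Feed + 3·Heat - 3  [with Feed=7, Heat=9]  = 17
Downtime = 2·Heat - Wear - 2  [with Heat=9, Wear=17]  = -1
Without intervention: Feed = 7 if Speed >= -1 else -4  [with Speed=4]  = 7; Heat = |Speed - Feed|  [with Speed=4, Feed=7]  = 3; Wear = -Feed + 3·Heat - 3  [with Feed=7, Heat=3]  = -1; Downtime = 2·Heat - Wear - 2  [with Heat=3, Wear=-1]  = 5.
Change = -1 − 5 = -6.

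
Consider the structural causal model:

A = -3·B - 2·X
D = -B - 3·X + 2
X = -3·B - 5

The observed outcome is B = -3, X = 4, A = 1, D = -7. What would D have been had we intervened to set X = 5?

-10

Under do(X=5), the mechanism X = -3·B - 5 is discarded; X is fixed at 5.
D = -B - 3·X + 2  [with B=-3, X=5]  = -10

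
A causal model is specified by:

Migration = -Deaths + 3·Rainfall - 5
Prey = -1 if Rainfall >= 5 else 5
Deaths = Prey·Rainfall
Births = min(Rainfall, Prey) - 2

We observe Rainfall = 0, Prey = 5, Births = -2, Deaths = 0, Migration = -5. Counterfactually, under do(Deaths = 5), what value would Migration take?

-10

Intervening sets Deaths = 5 and removes its equation (Deaths = Prey·Rainfall).
Migration = -Deaths + 3·Rainfall - 5  [with Deaths=5, Rainfall=0]  = -10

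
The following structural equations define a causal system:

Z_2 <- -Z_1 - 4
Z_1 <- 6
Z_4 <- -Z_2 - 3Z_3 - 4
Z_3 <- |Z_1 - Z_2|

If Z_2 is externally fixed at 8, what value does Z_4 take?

-18

Under do(Z_2=8), the mechanism Z_2 <- -Z_1 - 4 is discarded; Z_2 is fixed at 8.
Z_3 = |Z_1 - Z_2|  [with Z_1=6, Z_2=8]  = 2
Z_4 = -Z_2 - 3Z_3 - 4  [with Z_2=8, Z_3=2]  = -18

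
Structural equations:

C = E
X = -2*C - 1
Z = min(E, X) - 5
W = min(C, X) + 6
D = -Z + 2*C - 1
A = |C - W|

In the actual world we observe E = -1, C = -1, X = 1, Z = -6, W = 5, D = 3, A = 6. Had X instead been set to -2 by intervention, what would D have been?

4

The intervention breaks the incoming arrows to X: X = -2*C - 1 no longer applies, and X = -2.
C = E  [with E=-1]  = -1
Z = min(E, X) - 5  [with E=-1, X=-2]  = -7
D = -Z + 2*C - 1  [with Z=-7, C=-1]  = 4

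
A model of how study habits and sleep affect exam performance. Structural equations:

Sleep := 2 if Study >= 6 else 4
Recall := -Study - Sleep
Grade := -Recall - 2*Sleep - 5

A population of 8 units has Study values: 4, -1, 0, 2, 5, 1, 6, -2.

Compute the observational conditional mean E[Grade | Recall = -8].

-3

Observing Recall=-8 restricts to units where Recall's equation naturally yields -8: Study ∈ {4, 6}. In that subpopulation Grade = -5, -1, mean -3.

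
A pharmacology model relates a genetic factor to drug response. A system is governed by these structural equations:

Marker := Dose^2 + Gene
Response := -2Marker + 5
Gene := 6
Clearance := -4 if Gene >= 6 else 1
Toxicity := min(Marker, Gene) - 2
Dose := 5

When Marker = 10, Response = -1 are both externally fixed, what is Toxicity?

4

Setting Marker = 10, Response = -1 by intervention discards those variables' equations.
Toxicity = min(Marker, Gene) - 2  [with Marker=10, Gene=6]  = 4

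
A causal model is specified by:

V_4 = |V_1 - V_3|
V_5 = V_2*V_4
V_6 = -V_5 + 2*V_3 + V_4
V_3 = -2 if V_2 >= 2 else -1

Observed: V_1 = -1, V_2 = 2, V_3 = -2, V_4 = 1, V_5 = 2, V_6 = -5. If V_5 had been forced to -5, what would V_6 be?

The intervention breaks the incoming arrows to V_5: V_5 = V_2*V_4 no longer applies, and V_5 = -5.
V_3 = -2 if V_2 >= 2 else -1  [with V_2=2]  = -2
V_4 = |V_1 - V_3|  [with V_1=-1, V_3=-2]  = 1
V_6 = -V_5 + 2*V_3 + V_4  [with V_5=-5, V_3=-2, V_4=1]  = 2

2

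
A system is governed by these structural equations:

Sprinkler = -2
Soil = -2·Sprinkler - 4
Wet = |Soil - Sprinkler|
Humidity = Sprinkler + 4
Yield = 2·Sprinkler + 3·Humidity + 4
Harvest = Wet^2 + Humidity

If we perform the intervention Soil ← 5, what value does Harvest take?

Under do(Soil=5), the mechanism Soil = -2·Sprinkler - 4 is discarded; Soil is fixed at 5.
Wet = |Soil - Sprinkler|  [with Soil=5, Sprinkler=-2]  = 7
Humidity = Sprinkler + 4  [with Sprinkler=-2]  = 2
Harvest = Wet^2 + Humidity  [with Wet=7, Humidity=2]  = 51

51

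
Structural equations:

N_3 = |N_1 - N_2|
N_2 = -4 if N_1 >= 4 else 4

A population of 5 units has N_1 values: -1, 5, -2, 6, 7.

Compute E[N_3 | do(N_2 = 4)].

3.4

Every unit gets N_2=4 under the intervention. N_3 values become 5, 1, 6, 2, 3; E[N_3|do(N_2=4)] = 3.4.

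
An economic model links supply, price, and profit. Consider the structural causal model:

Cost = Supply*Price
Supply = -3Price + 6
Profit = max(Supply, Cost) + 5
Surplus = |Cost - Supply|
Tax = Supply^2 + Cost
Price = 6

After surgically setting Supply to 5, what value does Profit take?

do(Supply=5) replaces the equation Supply = -3Price + 6 with the constant Supply = 5.
Cost = Supply*Price  [with Supply=5, Price=6]  = 30
Profit = max(Supply, Cost) + 5  [with Supply=5, Cost=30]  = 35

35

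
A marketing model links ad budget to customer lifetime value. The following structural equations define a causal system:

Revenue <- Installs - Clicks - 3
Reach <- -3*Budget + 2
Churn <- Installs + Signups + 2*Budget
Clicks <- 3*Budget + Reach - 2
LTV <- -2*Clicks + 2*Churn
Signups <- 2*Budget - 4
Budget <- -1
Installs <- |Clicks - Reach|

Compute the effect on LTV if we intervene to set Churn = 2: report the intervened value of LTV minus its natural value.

Intervening sets Churn = 2 and removes its equation (Churn <- Installs + Signups + 2*Budget).
Reach = -3*Budget + 2  [with Budget=-1]  = 5
Clicks = 3*Budget + Reach - 2  [with Budget=-1, Reach=5]  = 0
LTV = -2*Clicks + 2*Churn  [with Clicks=0, Churn=2]  = 4
Without intervention: Reach = -3*Budget + 2  [with Budget=-1]  = 5; Clicks = 3*Budget + Reach - 2  [with Budget=-1, Reach=5]  = 0; Installs = |Clicks - Reach|  [with Clicks=0, Reach=5]  = 5; Signups = 2*Budget - 4  [with Budget=-1]  = -6; Churn = Installs + Signups + 2*Budget  [with Installs=5, Signups=-6, Budget=-1]  = -3; LTV = -2*Clicks + 2*Churn  [with Clicks=0, Churn=-3]  = -6.
Change = 4 − (-6) = 10.

10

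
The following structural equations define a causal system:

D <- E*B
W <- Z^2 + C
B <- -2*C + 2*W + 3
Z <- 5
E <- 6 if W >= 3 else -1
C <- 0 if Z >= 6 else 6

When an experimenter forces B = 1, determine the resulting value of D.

6

Under do(B=1), the mechanism B <- -2*C + 2*W + 3 is discarded; B is fixed at 1.
C = 0 if Z >= 6 else 6  [with Z=5]  = 6
W = Z^2 + C  [with Z=5, C=6]  = 31
E = 6 if W >= 3 else -1  [with W=31]  = 6
D = E*B  [with E=6, B=1]  = 6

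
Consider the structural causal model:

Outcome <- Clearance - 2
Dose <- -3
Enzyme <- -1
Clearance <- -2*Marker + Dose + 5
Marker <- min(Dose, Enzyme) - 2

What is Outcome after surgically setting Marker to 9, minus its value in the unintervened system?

do(Marker=9) replaces the equation Marker <- min(Dose, Enzyme) - 2 with the constant Marker = 9.
Clearance = -2*Marker + Dose + 5  [with Marker=9, Dose=-3]  = -16
Outcome = Clearance - 2  [with Clearance=-16]  = -18
Without intervention: Marker = min(Dose, Enzyme) - 2  [with Dose=-3, Enzyme=-1]  = -5; Clearance = -2*Marker + Dose + 5  [with Marker=-5, Dose=-3]  = 12; Outcome = Clearance - 2  [with Clearance=12]  = 10.
Change = -18 − 10 = -28.

-28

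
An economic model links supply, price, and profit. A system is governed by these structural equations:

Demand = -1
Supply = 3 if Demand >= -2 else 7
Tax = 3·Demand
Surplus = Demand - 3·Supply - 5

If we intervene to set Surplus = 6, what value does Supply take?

The intervention breaks the incoming arrows to Surplus: Surplus = Demand - 3·Supply - 5 no longer applies, and Surplus = 6.
Since Supply is not a descendant of the intervened variable, it is unaffected.
Supply = 3 if Demand >= -2 else 7  [with Demand=-1]  = 3

3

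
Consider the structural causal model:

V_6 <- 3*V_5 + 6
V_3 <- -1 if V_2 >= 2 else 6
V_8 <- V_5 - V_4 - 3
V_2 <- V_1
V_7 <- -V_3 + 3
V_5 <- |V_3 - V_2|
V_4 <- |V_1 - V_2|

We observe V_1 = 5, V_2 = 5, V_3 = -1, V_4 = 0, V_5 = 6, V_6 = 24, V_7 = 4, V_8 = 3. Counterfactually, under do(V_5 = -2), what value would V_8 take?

do(V_5=-2) replaces the equation V_5 <- |V_3 - V_2| with the constant V_5 = -2.
V_2 = V_1  [with V_1=5]  = 5
V_4 = |V_1 - V_2|  [with V_1=5, V_2=5]  = 0
V_8 = V_5 - V_4 - 3  [with V_5=-2, V_4=0]  = -5

-5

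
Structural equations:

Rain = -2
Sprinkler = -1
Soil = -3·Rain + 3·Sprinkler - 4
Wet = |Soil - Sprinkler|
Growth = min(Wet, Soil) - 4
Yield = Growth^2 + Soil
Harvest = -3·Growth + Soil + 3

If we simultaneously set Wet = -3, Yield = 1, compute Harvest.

Setting Wet = -3, Yield = 1 by intervention discards those variables' equations.
Soil = -3·Rain + 3·Sprinkler - 4  [with Rain=-2, Sprinkler=-1]  = -1
Growth = min(Wet, Soil) - 4  [with Wet=-3, Soil=-1]  = -7
Harvest = -3·Growth + Soil + 3  [with Growth=-7, Soil=-1]  = 23

23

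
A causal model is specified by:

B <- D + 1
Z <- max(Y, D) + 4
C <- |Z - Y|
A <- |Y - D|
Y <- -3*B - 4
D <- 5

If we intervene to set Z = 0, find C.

22

The intervention breaks the incoming arrows to Z: Z <- max(Y, D) + 4 no longer applies, and Z = 0.
B = D + 1  [with D=5]  = 6
Y = -3*B - 4  [with B=6]  = -22
C = |Z - Y|  [with Z=0, Y=-22]  = 22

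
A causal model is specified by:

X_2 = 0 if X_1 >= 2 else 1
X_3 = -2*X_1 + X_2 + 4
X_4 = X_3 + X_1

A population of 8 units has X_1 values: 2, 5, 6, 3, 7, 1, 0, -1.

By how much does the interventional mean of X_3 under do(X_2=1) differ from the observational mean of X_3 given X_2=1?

-5.75

Every unit gets X_2=1 under the intervention. X_3 values become 1, -5, -7, -1, -9, 3, 5, 7; E[X_3|do(X_2=1)] = -0.75.
Observing X_2=1 restricts to units where X_2's equation naturally yields 1: X_1 ∈ {1, 0, -1}. In that subpopulation X_3 = 3, 5, 7, mean 5.
Difference = -0.75 − 5 = -5.75.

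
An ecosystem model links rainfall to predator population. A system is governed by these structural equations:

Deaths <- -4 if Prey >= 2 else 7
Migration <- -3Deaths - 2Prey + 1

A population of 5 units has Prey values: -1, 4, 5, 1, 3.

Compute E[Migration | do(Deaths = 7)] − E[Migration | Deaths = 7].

Under do(Deaths=7), Deaths's equation is replaced by Deaths=7 for every unit. Per-unit Migration: -18, -28, -30, -22, -26. Mean = -24.8.
Observing Deaths=7 restricts to units where Deaths's equation naturally yields 7: Prey ∈ {-1, 1}. In that subpopulation Migration = -18, -22, mean -20.
Difference = -24.8 − (-20) = -4.8.

-4.8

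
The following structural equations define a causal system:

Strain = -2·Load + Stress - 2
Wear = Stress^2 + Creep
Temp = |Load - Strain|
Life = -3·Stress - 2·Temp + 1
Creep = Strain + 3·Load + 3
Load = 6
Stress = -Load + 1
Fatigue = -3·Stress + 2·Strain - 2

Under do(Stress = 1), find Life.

do(Stress=1) replaces the equation Stress = -Load + 1 with the constant Stress = 1.
Strain = -2·Load + Stress - 2  [with Load=6, Stress=1]  = -13
Temp = |Load - Strain|  [with Load=6, Strain=-13]  = 19
Life = -3·Stress - 2·Temp + 1  [with Stress=1, Temp=19]  = -40

-40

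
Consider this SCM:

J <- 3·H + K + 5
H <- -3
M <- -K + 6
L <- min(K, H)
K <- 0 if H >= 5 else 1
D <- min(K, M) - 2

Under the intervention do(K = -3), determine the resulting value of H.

Under do(K=-3), the mechanism K <- 0 if H >= 5 else 1 is discarded; K is fixed at -3.
H is not downstream of the intervention, so its value is determined by the original equations.

-3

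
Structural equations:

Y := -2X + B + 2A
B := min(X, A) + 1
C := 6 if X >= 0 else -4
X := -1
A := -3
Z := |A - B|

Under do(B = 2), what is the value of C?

The intervention breaks the incoming arrows to B: B := min(X, A) + 1 no longer applies, and B = 2.
No directed path runs from B to C, so C keeps its natural value.
C = 6 if X >= 0 else -4  [with X=-1]  = -4

-4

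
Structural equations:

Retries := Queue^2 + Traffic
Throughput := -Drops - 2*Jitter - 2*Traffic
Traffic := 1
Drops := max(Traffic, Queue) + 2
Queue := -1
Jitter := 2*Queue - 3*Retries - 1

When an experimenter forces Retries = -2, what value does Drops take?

3

Under do(Retries=-2), the mechanism Retries := Queue^2 + Traffic is discarded; Retries is fixed at -2.
Since Drops is not a descendant of the intervened variable, it is unaffected.
Drops = max(Traffic, Queue) + 2  [with Traffic=1, Queue=-1]  = 3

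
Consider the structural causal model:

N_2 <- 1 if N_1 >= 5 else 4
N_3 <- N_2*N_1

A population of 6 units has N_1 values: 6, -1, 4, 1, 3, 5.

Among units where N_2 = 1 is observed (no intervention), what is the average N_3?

E[N_3|N_2=1] averages over only the 2 units with N_2=1 (N_1 = 6, 5): N_3 = 6, 5, mean 5.5.

5.5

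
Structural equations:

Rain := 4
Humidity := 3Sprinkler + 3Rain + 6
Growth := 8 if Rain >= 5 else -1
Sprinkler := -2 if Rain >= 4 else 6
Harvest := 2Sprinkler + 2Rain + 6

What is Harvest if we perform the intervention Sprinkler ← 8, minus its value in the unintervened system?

do(Sprinkler=8) replaces the equation Sprinkler := -2 if Rain >= 4 else 6 with the constant Sprinkler = 8.
Harvest = 2Sprinkler + 2Rain + 6  [with Sprinkler=8, Rain=4]  = 30
Without intervention: Sprinkler = -2 if Rain >= 4 else 6  [with Rain=4]  = -2; Harvest = 2Sprinkler + 2Rain + 6  [with Sprinkler=-2, Rain=4]  = 10.
Change = 30 − 10 = 20.

20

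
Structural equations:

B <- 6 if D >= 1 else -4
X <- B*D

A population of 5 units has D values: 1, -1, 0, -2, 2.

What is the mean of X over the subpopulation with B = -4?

4

Conditioning on B=-4 selects the 3 unit(s) with D ∈ {-1, 0, -2}. Their X values: 4, 0, 8. Mean = 4.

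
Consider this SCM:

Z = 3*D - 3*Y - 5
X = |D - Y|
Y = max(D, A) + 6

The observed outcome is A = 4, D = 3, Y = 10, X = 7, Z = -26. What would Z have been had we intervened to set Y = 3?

-5

do(Y=3) replaces the equation Y = max(D, A) + 6 with the constant Y = 3.
Z = 3*D - 3*Y - 5  [with D=3, Y=3]  = -5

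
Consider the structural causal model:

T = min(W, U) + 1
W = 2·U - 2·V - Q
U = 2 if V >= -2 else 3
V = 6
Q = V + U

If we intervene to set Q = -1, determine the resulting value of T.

-6

do(Q=-1) replaces the equation Q = V + U with the constant Q = -1.
U = 2 if V >= -2 else 3  [with V=6]  = 2
W = 2·U - 2·V - Q  [with U=2, V=6, Q=-1]  = -7
T = min(W, U) + 1  [with W=-7, U=2]  = -6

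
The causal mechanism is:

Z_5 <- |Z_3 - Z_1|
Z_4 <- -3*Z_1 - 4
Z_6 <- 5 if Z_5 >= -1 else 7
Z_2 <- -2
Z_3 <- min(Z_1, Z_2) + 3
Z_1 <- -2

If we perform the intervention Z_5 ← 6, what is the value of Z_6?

5

The intervention breaks the incoming arrows to Z_5: Z_5 <- |Z_3 - Z_1| no longer applies, and Z_5 = 6.
Z_6 = 5 if Z_5 >= -1 else 7  [with Z_5=6]  = 5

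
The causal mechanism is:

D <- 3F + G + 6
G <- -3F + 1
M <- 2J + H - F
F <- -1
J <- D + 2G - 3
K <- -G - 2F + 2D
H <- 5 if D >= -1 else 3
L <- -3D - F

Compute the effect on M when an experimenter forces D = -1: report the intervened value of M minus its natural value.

The intervention breaks the incoming arrows to D: D <- 3F + G + 6 no longer applies, and D = -1.
G = -3F + 1  [with F=-1]  = 4
H = 5 if D >= -1 else 3  [with D=-1]  = 5
J = D + 2G - 3  [with D=-1, G=4]  = 4
M = 2J + H - F  [with J=4, H=5, F=-1]  = 14
Without intervention: G = -3F + 1  [with F=-1]  = 4; D = 3F + G + 6  [with F=-1, G=4]  = 7; H = 5 if D >= -1 else 3  [with D=7]  = 5; J = D + 2G - 3  [with D=7, G=4]  = 12; M = 2J + H - F  [with J=12, H=5, F=-1]  = 30.
Change = 14 − 30 = -16.

-16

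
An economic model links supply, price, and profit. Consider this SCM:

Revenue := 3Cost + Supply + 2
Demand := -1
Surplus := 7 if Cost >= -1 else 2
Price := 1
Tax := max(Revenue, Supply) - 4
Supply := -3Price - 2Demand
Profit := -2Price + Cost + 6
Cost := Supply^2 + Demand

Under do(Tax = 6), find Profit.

Intervening sets Tax = 6 and removes its equation (Tax := max(Revenue, Supply) - 4).
No directed path runs from Tax to Profit, so Profit keeps its natural value.
Supply = -3Price - 2Demand  [with Price=1, Demand=-1]  = -1
Cost = Supply^2 + Demand  [with Supply=-1, Demand=-1]  = 0
Profit = -2Price + Cost + 6  [with Price=1, Cost=0]  = 4

4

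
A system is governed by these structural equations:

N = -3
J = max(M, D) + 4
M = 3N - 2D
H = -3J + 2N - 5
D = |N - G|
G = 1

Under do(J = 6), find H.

The intervention breaks the incoming arrows to J: J = max(M, D) + 4 no longer applies, and J = 6.
H = -3J + 2N - 5  [with J=6, N=-3]  = -29

-29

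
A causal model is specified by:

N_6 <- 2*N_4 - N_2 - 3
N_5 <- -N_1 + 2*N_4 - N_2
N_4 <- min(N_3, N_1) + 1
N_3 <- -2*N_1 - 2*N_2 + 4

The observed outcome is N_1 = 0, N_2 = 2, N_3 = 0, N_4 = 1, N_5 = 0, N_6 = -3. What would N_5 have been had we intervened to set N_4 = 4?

6

Intervening sets N_4 = 4 and removes its equation (N_4 <- min(N_3, N_1) + 1).
N_5 = -N_1 + 2*N_4 - N_2  [with N_1=0, N_4=4, N_2=2]  = 6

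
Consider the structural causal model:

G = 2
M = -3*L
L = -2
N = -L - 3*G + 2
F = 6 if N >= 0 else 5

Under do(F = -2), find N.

Under do(F=-2), the mechanism F = 6 if N >= 0 else 5 is discarded; F is fixed at -2.
Since N is not a descendant of the intervened variable, it is unaffected.
N = -L - 3*G + 2  [with L=-2, G=2]  = -2

-2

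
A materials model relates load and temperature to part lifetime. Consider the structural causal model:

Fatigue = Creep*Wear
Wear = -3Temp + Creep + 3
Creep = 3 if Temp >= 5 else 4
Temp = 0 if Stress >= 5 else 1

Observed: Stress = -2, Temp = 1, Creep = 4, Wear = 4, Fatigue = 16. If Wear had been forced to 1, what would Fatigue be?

Intervening sets Wear = 1 and removes its equation (Wear = -3Temp + Creep + 3).
Temp = 0 if Stress >= 5 else 1  [with Stress=-2]  = 1
Creep = 3 if Temp >= 5 else 4  [with Temp=1]  = 4
Fatigue = Creep*Wear  [with Creep=4, Wear=1]  = 4

4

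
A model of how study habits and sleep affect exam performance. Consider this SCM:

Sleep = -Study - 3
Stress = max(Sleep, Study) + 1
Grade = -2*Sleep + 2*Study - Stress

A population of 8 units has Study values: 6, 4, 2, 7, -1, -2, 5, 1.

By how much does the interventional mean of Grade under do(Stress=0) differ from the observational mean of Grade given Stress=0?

The intervention sets Stress=0 in all 8 units regardless of Study. Recomputing Grade per unit gives 30, 22, 14, 34, 2, -2, 26, 10; average 17.
Observing Stress=0 restricts to units where Stress's equation naturally yields 0: Study ∈ {-1, -2}. In that subpopulation Grade = 2, -2, mean 0.
Difference = 17 − 0 = 17.

17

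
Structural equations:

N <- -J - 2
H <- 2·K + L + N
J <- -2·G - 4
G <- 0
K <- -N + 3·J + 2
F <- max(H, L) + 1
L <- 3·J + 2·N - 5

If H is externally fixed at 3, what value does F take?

4

Intervening sets H = 3 and removes its equation (H <- 2·K + L + N).
J = -2·G - 4  [with G=0]  = -4
N = -J - 2  [with J=-4]  = 2
L = 3·J + 2·N - 5  [with J=-4, N=2]  = -13
F = max(H, L) + 1  [with H=3, L=-13]  = 4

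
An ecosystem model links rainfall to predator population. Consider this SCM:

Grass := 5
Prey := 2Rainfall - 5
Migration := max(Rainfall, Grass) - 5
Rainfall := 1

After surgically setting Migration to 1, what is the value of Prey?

Under do(Migration=1), the mechanism Migration := max(Rainfall, Grass) - 5 is discarded; Migration is fixed at 1.
Since Prey is not a descendant of the intervened variable, it is unaffected.
Prey = 2Rainfall - 5  [with Rainfall=1]  = -3

-3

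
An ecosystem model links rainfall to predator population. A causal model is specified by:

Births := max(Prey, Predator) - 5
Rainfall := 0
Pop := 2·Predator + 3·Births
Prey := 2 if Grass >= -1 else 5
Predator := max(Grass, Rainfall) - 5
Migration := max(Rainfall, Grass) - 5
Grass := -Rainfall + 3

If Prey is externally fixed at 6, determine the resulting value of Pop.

-1

The intervention breaks the incoming arrows to Prey: Prey := 2 if Grass >= -1 else 5 no longer applies, and Prey = 6.
Grass = -Rainfall + 3  [with Rainfall=0]  = 3
Predator = max(Grass, Rainfall) - 5  [with Grass=3, Rainfall=0]  = -2
Births = max(Prey, Predator) - 5  [with Prey=6, Predator=-2]  = 1
Pop = 2·Predator + 3·Births  [with Predator=-2, Births=1]  = -1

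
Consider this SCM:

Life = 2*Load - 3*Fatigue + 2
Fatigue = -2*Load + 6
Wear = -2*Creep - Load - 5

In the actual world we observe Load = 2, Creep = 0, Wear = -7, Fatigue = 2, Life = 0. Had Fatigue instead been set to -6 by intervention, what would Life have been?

Intervening sets Fatigue = -6 and removes its equation (Fatigue = -2*Load + 6).
Life = 2*Load - 3*Fatigue + 2  [with Load=2, Fatigue=-6]  = 24

24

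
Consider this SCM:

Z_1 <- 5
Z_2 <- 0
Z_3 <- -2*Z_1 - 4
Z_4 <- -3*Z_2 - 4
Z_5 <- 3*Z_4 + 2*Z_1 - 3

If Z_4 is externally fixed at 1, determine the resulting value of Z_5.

10

Intervening sets Z_4 = 1 and removes its equation (Z_4 <- -3*Z_2 - 4).
Z_5 = 3*Z_4 + 2*Z_1 - 3  [with Z_4=1, Z_1=5]  = 10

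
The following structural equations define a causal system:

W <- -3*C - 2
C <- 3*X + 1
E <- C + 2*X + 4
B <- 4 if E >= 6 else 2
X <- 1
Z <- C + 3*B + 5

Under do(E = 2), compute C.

Under do(E=2), the mechanism E <- C + 2*X + 4 is discarded; E is fixed at 2.
Since C is not a descendant of the intervened variable, it is unaffected.
C = 3*X + 1  [with X=1]  = 4

4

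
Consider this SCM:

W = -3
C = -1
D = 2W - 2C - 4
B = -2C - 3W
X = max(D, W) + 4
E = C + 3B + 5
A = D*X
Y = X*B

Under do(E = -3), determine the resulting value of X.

1

do(E=-3) replaces the equation E = C + 3B + 5 with the constant E = -3.
Since X is not a descendant of the intervened variable, it is unaffected.
D = 2W - 2C - 4  [with W=-3, C=-1]  = -8
X = max(D, W) + 4  [with D=-8, W=-3]  = 1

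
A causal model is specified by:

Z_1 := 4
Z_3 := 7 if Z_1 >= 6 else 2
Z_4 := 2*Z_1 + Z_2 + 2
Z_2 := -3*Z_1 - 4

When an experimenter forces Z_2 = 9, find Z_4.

19

Under do(Z_2=9), the mechanism Z_2 := -3*Z_1 - 4 is discarded; Z_2 is fixed at 9.
Z_4 = 2*Z_1 + Z_2 + 2  [with Z_1=4, Z_2=9]  = 19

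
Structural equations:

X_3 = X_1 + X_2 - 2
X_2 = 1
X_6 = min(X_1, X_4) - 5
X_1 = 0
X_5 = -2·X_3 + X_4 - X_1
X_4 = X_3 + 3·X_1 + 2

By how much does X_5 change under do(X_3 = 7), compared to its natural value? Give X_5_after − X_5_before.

do(X_3=7) replaces the equation X_3 = X_1 + X_2 - 2 with the constant X_3 = 7.
X_4 = X_3 + 3·X_1 + 2  [with X_3=7, X_1=0]  = 9
X_5 = -2·X_3 + X_4 - X_1  [with X_3=7, X_4=9, X_1=0]  = -5
Without intervention: X_3 = X_1 + X_2 - 2  [with X_1=0, X_2=1]  = -1; X_4 = X_3 + 3·X_1 + 2  [with X_3=-1, X_1=0]  = 1; X_5 = -2·X_3 + X_4 - X_1  [with X_3=-1, X_4=1, X_1=0]  = 3.
Change = -5 − 3 = -8.

-8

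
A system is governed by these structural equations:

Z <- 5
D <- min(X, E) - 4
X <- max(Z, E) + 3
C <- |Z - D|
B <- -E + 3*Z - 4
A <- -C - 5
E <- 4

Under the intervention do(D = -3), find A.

Under do(D=-3), the mechanism D <- min(X, E) - 4 is discarded; D is fixed at -3.
C = |Z - D|  [with Z=5, D=-3]  = 8
A = -C - 5  [with C=8]  = -13

-13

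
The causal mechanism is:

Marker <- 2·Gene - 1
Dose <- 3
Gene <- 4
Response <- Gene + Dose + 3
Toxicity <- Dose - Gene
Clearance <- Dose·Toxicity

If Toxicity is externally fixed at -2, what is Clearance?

-6

The intervention breaks the incoming arrows to Toxicity: Toxicity <- Dose - Gene no longer applies, and Toxicity = -2.
Clearance = Dose·Toxicity  [with Dose=3, Toxicity=-2]  = -6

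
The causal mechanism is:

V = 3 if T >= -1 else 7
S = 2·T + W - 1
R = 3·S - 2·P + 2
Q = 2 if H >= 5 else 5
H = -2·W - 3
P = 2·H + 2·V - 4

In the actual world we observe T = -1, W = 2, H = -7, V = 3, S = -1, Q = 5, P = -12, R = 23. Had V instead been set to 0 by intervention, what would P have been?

-18

The intervention breaks the incoming arrows to V: V = 3 if T >= -1 else 7 no longer applies, and V = 0.
H = -2·W - 3  [with W=2]  = -7
P = 2·H + 2·V - 4  [with H=-7, V=0]  = -18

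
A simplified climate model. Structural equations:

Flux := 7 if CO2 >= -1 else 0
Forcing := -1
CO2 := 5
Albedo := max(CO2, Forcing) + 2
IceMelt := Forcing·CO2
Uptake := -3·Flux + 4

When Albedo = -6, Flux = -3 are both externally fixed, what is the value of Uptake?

13

The joint intervention fixes Albedo = -6, Flux = -3, removing each variable's own equation.
Uptake = -3·Flux + 4  [with Flux=-3]  = 13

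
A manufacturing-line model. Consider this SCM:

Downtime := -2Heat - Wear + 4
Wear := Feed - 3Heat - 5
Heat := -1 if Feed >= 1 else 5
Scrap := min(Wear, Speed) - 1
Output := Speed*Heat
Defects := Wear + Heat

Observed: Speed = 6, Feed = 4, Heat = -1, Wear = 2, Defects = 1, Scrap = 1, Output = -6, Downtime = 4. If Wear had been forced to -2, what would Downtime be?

do(Wear=-2) replaces the equation Wear := Feed - 3Heat - 5 with the constant Wear = -2.
Heat = -1 if Feed >= 1 else 5  [with Feed=4]  = -1
Downtime = -2Heat - Wear + 4  [with Heat=-1, Wear=-2]  = 8

8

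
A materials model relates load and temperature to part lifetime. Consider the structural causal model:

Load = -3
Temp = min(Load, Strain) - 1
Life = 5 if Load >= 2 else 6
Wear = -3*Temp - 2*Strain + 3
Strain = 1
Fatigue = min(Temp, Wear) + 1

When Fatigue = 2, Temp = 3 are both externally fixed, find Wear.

Under do(Fatigue = 2, Temp = 3), each intervened variable's structural equation is replaced by its fixed value.
Wear = -3*Temp - 2*Strain + 3  [with Temp=3, Strain=1]  = -8

-8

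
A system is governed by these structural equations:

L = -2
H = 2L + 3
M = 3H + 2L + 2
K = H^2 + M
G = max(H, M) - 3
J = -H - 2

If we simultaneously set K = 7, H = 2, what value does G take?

1

The joint intervention fixes K = 7, H = 2, removing each variable's own equation.
M = 3H + 2L + 2  [with H=2, L=-2]  = 4
G = max(H, M) - 3  [with H=2, M=4]  = 1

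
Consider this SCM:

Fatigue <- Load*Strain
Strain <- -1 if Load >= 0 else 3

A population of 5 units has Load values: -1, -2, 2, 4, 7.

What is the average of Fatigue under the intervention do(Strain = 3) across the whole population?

6

do(Strain=3) breaks Strain's dependence on Load. With Strain=3 fixed, Fatigue across the units is -3, -6, 6, 12, 21, mean 6.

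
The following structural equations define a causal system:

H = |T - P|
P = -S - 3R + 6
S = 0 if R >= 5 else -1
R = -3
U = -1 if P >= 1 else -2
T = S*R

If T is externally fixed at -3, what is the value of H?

19

The intervention breaks the incoming arrows to T: T = S*R no longer applies, and T = -3.
S = 0 if R >= 5 else -1  [with R=-3]  = -1
P = -S - 3R + 6  [with S=-1, R=-3]  = 16
H = |T - P|  [with T=-3, P=16]  = 19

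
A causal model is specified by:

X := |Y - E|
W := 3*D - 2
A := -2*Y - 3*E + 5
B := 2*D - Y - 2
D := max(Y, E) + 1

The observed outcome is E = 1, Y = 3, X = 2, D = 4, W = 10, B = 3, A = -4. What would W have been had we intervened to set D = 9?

25

Intervening sets D = 9 and removes its equation (D := max(Y, E) + 1).
W = 3*D - 2  [with D=9]  = 25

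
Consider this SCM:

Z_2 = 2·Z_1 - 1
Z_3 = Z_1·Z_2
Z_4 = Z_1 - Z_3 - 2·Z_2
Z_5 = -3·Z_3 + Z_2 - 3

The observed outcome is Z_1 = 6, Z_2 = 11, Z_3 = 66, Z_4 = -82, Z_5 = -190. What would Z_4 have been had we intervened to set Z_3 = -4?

The intervention breaks the incoming arrows to Z_3: Z_3 = Z_1·Z_2 no longer applies, and Z_3 = -4.
Z_2 = 2·Z_1 - 1  [with Z_1=6]  = 11
Z_4 = Z_1 - Z_3 - 2·Z_2  [with Z_1=6, Z_3=-4, Z_2=11]  = -12

-12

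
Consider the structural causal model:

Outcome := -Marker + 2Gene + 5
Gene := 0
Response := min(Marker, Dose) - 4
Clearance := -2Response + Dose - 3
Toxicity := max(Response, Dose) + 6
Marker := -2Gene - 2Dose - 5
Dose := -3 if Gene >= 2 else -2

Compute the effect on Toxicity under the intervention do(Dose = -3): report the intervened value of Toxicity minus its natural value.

-1

do(Dose=-3) replaces the equation Dose := -3 if Gene >= 2 else -2 with the constant Dose = -3.
Marker = -2Gene - 2Dose - 5  [with Gene=0, Dose=-3]  = 1
Response = min(Marker, Dose) - 4  [with Marker=1, Dose=-3]  = -7
Toxicity = max(Response, Dose) + 6  [with Response=-7, Dose=-3]  = 3
Without intervention: Dose = -3 if Gene >= 2 else -2  [with Gene=0]  = -2; Marker = -2Gene - 2Dose - 5  [with Gene=0, Dose=-2]  = -1; Response = min(Marker, Dose) - 4  [with Marker=-1, Dose=-2]  = -6; Toxicity = max(Response, Dose) + 6  [with Response=-6, Dose=-2]  = 4.
Change = 3 − 4 = -1.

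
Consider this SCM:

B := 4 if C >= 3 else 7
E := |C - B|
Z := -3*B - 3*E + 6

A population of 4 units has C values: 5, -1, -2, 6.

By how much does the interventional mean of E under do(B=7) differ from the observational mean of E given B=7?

Under do(B=7), B's equation is replaced by B=7 for every unit. Per-unit E: 2, 8, 9, 1. Mean = 5.
E[E|B=7] averages over only the 2 units with B=7 (C = -1, -2): E = 8, 9, mean 8.5.
Difference = 5 − 8.5 = -3.5.

-3.5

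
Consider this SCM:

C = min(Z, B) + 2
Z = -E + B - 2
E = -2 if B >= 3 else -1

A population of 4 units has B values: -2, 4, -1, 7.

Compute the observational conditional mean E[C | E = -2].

Observing E=-2 restricts to units where E's equation naturally yields -2: B ∈ {4, 7}. In that subpopulation C = 6, 9, mean 7.5.

7.5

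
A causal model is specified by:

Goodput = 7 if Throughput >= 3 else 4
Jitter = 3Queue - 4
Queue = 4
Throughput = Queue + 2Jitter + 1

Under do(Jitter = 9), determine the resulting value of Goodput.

7

Under do(Jitter=9), the mechanism Jitter = 3Queue - 4 is discarded; Jitter is fixed at 9.
Throughput = Queue + 2Jitter + 1  [with Queue=4, Jitter=9]  = 23
Goodput = 7 if Throughput >= 3 else 4  [with Throughput=23]  = 7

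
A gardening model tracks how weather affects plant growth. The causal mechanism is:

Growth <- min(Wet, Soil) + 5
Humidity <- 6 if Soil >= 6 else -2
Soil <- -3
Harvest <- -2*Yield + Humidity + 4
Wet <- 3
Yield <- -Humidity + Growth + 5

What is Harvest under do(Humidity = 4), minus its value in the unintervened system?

Under do(Humidity=4), the mechanism Humidity <- 6 if Soil >= 6 else -2 is discarded; Humidity is fixed at 4.
Growth = min(Wet, Soil) + 5  [with Wet=3, Soil=-3]  = 2
Yield = -Humidity + Growth + 5  [with Humidity=4, Growth=2]  = 3
Harvest = -2*Yield + Humidity + 4  [with Yield=3, Humidity=4]  = 2
Without intervention: Growth = min(Wet, Soil) + 5  [with Wet=3, Soil=-3]  = 2; Humidity = 6 if Soil >= 6 else -2  [with Soil=-3]  = -2; Yield = -Humidity + Growth + 5  [with Humidity=-2, Growth=2]  = 9; Harvest = -2*Yield + Humidity + 4  [with Yield=9, Humidity=-2]  = -16.
Change = 2 − (-16) = 18.

18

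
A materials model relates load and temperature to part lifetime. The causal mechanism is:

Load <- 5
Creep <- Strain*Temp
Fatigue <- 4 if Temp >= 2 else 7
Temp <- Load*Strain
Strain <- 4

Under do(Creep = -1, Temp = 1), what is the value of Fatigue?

7

The joint intervention fixes Creep = -1, Temp = 1, removing each variable's own equation.
Fatigue = 4 if Temp >= 2 else 7  [with Temp=1]  = 7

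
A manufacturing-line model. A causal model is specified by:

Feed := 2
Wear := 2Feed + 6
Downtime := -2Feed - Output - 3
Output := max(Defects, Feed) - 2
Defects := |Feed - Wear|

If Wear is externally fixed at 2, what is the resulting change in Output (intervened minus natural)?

Under do(Wear=2), the mechanism Wear := 2Feed + 6 is discarded; Wear is fixed at 2.
Defects = |Feed - Wear|  [with Feed=2, Wear=2]  = 0
Output = max(Defects, Feed) - 2  [with Defects=0, Feed=2]  = 0
Without intervention: Wear = 2Feed + 6  [with Feed=2]  = 10; Defects = |Feed - Wear|  [with Feed=2, Wear=10]  = 8; Output = max(Defects, Feed) - 2  [with Defects=8, Feed=2]  = 6.
Change = 0 − 6 = -6.

-6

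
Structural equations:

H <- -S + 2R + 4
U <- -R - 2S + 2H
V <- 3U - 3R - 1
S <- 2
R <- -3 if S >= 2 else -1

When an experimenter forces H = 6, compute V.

do(H=6) replaces the equation H <- -S + 2R + 4 with the constant H = 6.
R = -3 if S >= 2 else -1  [with S=2]  = -3
U = -R - 2S + 2H  [with R=-3, S=2, H=6]  = 11
V = 3U - 3R - 1  [with U=11, R=-3]  = 41

41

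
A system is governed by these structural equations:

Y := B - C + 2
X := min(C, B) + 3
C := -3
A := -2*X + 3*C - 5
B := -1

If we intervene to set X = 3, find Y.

Under do(X=3), the mechanism X := min(C, B) + 3 is discarded; X is fixed at 3.
Since Y is not a descendant of the intervened variable, it is unaffected.
Y = B - C + 2  [with B=-1, C=-3]  = 4

4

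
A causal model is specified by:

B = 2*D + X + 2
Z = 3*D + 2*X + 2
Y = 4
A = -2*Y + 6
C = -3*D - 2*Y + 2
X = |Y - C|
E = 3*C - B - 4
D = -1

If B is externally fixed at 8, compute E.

-21

Intervening sets B = 8 and removes its equation (B = 2*D + X + 2).
C = -3*D - 2*Y + 2  [with D=-1, Y=4]  = -3
E = 3*C - B - 4  [with C=-3, B=8]  = -21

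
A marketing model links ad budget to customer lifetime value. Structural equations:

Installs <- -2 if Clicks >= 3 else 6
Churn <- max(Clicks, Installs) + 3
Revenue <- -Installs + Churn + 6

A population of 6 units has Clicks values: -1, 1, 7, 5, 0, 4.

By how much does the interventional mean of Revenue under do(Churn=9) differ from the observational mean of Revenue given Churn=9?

4

do(Churn=9) breaks Churn's dependence on Clicks. With Churn=9 fixed, Revenue across the units is 9, 9, 17, 17, 9, 17, mean 13.
Observing Churn=9 restricts to units where Churn's equation naturally yields 9: Clicks ∈ {-1, 1, 0}. In that subpopulation Revenue = 9, 9, 9, mean 9.
Difference = 13 − 9 = 4.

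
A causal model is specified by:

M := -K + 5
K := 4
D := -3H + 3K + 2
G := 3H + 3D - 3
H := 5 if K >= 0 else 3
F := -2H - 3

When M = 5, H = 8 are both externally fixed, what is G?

-9

Under do(M = 5, H = 8), each intervened variable's structural equation is replaced by its fixed value.
D = -3H + 3K + 2  [with H=8, K=4]  = -10
G = 3H + 3D - 3  [with H=8, D=-10]  = -9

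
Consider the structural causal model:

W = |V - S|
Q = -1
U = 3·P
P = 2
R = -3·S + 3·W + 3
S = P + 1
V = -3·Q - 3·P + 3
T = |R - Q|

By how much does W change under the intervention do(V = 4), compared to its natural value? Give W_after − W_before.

Intervening sets V = 4 and removes its equation (V = -3·Q - 3·P + 3).
S = P + 1  [with P=2]  = 3
W = |V - S|  [with V=4, S=3]  = 1
Without intervention: S = P + 1  [with P=2]  = 3; V = -3·Q - 3·P + 3  [with Q=-1, P=2]  = 0; W = |V - S|  [with V=0, S=3]  = 3.
Change = 1 − 3 = -2.

-2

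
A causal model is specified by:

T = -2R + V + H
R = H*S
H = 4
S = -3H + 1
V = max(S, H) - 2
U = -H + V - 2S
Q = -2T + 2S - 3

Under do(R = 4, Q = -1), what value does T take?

Setting R = 4, Q = -1 by intervention discards those variables' equations.
S = -3H + 1  [with H=4]  = -11
V = max(S, H) - 2  [with S=-11, H=4]  = 2
T = -2R + V + H  [with R=4, V=2, H=4]  = -2

-2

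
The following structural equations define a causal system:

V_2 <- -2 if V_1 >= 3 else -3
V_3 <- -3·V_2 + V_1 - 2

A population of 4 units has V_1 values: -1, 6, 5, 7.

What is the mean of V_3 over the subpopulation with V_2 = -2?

10

Conditioning on V_2=-2 selects the 3 unit(s) with V_1 ∈ {6, 5, 7}. Their V_3 values: 10, 9, 11. Mean = 10.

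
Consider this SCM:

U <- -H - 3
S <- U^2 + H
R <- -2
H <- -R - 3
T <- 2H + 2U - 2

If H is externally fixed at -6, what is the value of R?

-2

Under do(H=-6), the mechanism H <- -R - 3 is discarded; H is fixed at -6.
R is not downstream of the intervention, so its value is determined by the original equations.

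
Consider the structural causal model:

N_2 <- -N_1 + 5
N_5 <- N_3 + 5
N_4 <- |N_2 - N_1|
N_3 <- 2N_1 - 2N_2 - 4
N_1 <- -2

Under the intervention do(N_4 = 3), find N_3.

Under do(N_4=3), the mechanism N_4 <- |N_2 - N_1| is discarded; N_4 is fixed at 3.
Since N_3 is not a descendant of the intervened variable, it is unaffected.
N_2 = -N_1 + 5  [with N_1=-2]  = 7
N_3 = 2N_1 - 2N_2 - 4  [with N_1=-2, N_2=7]  = -22

-22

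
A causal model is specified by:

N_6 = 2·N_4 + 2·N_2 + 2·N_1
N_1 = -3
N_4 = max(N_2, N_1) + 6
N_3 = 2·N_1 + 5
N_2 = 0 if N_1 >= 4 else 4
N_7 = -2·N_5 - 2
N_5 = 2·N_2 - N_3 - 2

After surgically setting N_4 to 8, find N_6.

18

Under do(N_4=8), the mechanism N_4 = max(N_2, N_1) + 6 is discarded; N_4 is fixed at 8.
N_2 = 0 if N_1 >= 4 else 4  [with N_1=-3]  = 4
N_6 = 2·N_4 + 2·N_2 + 2·N_1  [with N_4=8, N_2=4, N_1=-3]  = 18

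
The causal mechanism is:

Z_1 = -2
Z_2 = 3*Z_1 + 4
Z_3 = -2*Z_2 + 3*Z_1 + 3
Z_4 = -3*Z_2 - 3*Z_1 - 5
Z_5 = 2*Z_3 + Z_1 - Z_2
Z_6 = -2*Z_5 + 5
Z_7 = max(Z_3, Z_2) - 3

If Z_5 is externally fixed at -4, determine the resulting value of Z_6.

13

The intervention breaks the incoming arrows to Z_5: Z_5 = 2*Z_3 + Z_1 - Z_2 no longer applies, and Z_5 = -4.
Z_6 = -2*Z_5 + 5  [with Z_5=-4]  = 13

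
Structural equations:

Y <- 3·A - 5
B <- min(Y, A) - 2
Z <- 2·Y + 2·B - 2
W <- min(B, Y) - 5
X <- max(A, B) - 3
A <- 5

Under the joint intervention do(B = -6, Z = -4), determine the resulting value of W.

Setting B = -6, Z = -4 by intervention discards those variables' equations.
Y = 3·A - 5  [with A=5]  = 10
W = min(B, Y) - 5  [with B=-6, Y=10]  = -11

-11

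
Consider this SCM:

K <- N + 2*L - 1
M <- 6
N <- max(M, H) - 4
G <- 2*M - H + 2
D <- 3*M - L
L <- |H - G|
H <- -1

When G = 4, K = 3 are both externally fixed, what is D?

Setting G = 4, K = 3 by intervention discards those variables' equations.
L = |H - G|  [with H=-1, G=4]  = 5
D = 3*M - L  [with M=6, L=5]  = 13

13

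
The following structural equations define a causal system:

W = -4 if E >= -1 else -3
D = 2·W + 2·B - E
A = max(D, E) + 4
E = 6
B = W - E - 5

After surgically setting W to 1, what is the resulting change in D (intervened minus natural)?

20

Under do(W=1), the mechanism W = -4 if E >= -1 else -3 is discarded; W is fixed at 1.
B = W - E - 5  [with W=1, E=6]  = -10
D = 2·W + 2·B - E  [with W=1, B=-10, E=6]  = -24
Without intervention: W = -4 if E >= -1 else -3  [with E=6]  = -4; B = W - E - 5  [with W=-4, E=6]  = -15; D = 2·W + 2·B - E  [with W=-4, B=-15, E=6]  = -44.
Change = -24 − (-44) = 20.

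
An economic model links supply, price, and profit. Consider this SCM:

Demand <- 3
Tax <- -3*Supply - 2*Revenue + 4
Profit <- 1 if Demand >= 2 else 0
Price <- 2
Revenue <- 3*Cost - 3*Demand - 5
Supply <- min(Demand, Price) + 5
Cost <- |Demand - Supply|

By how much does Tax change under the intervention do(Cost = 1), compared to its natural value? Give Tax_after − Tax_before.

Under do(Cost=1), the mechanism Cost <- |Demand - Supply| is discarded; Cost is fixed at 1.
Supply = min(Demand, Price) + 5  [with Demand=3, Price=2]  = 7
Revenue = 3*Cost - 3*Demand - 5  [with Cost=1, Demand=3]  = -11
Tax = -3*Supply - 2*Revenue + 4  [with Supply=7, Revenue=-11]  = 5
Without intervention: Supply = min(Demand, Price) + 5  [with Demand=3, Price=2]  = 7; Cost = |Demand - Supply|  [with Demand=3, Supply=7]  = 4; Revenue = 3*Cost - 3*Demand - 5  [with Cost=4, Demand=3]  = -2; Tax = -3*Supply - 2*Revenue + 4  [with Supply=7, Revenue=-2]  = -13.
Change = 5 − (-13) = 18.

18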